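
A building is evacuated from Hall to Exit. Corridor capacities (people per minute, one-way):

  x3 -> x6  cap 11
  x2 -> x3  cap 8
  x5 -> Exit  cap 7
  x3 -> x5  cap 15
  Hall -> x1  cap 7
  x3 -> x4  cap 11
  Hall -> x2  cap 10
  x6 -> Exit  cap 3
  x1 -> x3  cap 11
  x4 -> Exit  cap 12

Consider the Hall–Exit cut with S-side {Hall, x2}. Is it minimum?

Yes — it is a minimum cut (capacity 15).

Given cut capacity: 7 + 8 = 15.
Augment Hall→x1→x3→x4→Exit: bottleneck 7, flow now 7.
Augment Hall→x2→x3→x4→Exit: bottleneck 4, flow now 11.
Augment Hall→x2→x3→x5→Exit: bottleneck 4, flow now 15.
No augmenting path remains; maximum flow = 15.
Cut capacity 15 equals the max flow, so it is a minimum cut.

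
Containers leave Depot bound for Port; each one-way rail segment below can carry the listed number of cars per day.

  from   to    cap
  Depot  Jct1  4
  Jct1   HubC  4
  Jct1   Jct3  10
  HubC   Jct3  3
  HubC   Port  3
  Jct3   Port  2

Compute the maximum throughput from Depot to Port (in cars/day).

Augment Depot→Jct1→HubC→Port: bottleneck 3, flow now 3.
Augment Depot→Jct1→Jct3→Port: bottleneck 1, flow now 4.
No augmenting path remains; maximum flow = 4.
In the residual graph, reachable from Depot: {Depot}.
Min-cut edges: Depot→Jct1 (4); capacity 4 = 4.
This cut is saturated, so no flow can exceed 4.

4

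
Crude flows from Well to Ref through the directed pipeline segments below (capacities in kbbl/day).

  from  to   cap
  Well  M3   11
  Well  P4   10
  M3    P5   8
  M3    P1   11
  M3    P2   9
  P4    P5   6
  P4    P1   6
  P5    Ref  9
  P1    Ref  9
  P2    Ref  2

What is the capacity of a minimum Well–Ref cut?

Augment Well→M3→P5→Ref: bottleneck 8, flow now 8.
Augment Well→M3→P1→Ref: bottleneck 3, flow now 11.
Augment Well→P4→P5→Ref: bottleneck 1, flow now 12.
Augment Well→P4→P1→Ref: bottleneck 6, flow now 18.
Augment Well→P4→P5→M3→P2→Ref: bottleneck 2, flow now 20. (uses reverse residual edge)
No augmenting path remains; maximum flow = 20.
By max-flow min-cut, the minimum cut capacity equals the max flow.
In the residual graph, reachable from Well: {Well, M3, P4, P5, P1, P2}.
Min-cut edges: P5→Ref (9), P1→Ref (9), P2→Ref (2); capacity 9 + 9 + 2 = 20.

20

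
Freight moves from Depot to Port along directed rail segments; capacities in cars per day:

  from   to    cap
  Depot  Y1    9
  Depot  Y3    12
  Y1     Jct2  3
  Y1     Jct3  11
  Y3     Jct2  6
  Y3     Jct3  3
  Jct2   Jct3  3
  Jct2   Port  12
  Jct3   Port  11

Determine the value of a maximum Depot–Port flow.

18

Augment Depot→Y1→Jct2→Port: bottleneck 3, flow now 3.
Augment Depot→Y1→Jct3→Port: bottleneck 6, flow now 9.
Augment Depot→Y3→Jct2→Port: bottleneck 6, flow now 15.
Augment Depot→Y3→Jct3→Port: bottleneck 3, flow now 18.
No augmenting path remains; maximum flow = 18.
In the residual graph, reachable from Depot: {Depot, Y3}.
Min-cut edges: Depot→Y1 (9), Y3→Jct2 (6), Y3→Jct3 (3); capacity 9 + 6 + 3 = 18.
This cut is saturated, so no flow can exceed 18.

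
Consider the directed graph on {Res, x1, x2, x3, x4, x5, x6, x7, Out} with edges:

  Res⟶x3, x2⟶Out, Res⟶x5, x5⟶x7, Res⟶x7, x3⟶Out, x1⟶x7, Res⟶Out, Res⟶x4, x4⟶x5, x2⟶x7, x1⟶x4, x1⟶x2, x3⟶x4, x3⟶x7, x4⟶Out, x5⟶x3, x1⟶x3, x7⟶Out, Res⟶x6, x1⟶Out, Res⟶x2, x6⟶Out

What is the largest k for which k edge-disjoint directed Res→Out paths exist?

6

Assign every edge capacity 1; by Menger, the answer equals the max flow.
Path Res→Out (+1); total 1.
Path Res→x2→Out (+1); total 2.
Path Res→x3→Out (+1); total 3.
Path Res→x4→Out (+1); total 4.
Path Res→x6→Out (+1); total 5.
Path Res→x7→Out (+1); total 6.
No residual Res→Out path; max flow = 6.
Certifying cut of size 6: {Res→Out, Res→x2, Res→x6, x3→Out, x4→Out, x7→Out}.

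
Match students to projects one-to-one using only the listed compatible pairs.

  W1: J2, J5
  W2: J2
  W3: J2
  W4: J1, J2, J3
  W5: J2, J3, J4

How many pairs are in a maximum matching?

Unit-capacity flow: source→left, listed edges, right→sink; max matching = max flow.
Augmenting path W1→J2 (+1); matched 1.
Augmenting path W4→J1 (+1); matched 2.
Augmenting path W5→J3 (+1); matched 3.
Augmenting path W2→J2→W1→J5 (+1); matched 4.
No augmenting path remains; maximum matching = 4.
König certificate: {W1, W4, W5, J2} is a vertex cover of size 4 (every listed pair touches it), so no matching can be larger.

4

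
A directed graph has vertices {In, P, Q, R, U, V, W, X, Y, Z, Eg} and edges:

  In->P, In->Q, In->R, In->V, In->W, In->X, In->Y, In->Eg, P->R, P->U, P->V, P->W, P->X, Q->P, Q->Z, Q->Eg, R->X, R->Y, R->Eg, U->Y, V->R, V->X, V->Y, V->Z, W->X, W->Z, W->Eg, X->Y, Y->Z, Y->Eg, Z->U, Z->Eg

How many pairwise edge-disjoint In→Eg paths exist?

Assign every edge capacity 1; by Menger, the answer equals the max flow.
Path In→Eg (+1); total 1.
Path In→Q→Eg (+1); total 2.
Path In→R→Eg (+1); total 3.
Path In→W→Eg (+1); total 4.
Path In→Y→Eg (+1); total 5.
Path In→V→Z→Eg (+1); total 6.
No residual In→Eg path; max flow = 6.
Certifying cut of size 6: {In→Eg, In→Q, R→Eg, W→Eg, Y→Eg, Z→Eg}.

6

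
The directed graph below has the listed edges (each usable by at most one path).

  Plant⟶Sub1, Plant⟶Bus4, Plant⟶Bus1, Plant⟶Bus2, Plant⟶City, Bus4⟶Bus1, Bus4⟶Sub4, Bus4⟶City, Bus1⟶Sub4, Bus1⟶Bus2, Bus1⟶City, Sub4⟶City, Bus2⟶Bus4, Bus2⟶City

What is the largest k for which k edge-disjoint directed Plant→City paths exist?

4

Assign every edge capacity 1; by Menger, the answer equals the max flow.
Path Plant→City (+1); total 1.
Path Plant→Bus4→City (+1); total 2.
Path Plant→Bus1→City (+1); total 3.
Path Plant→Bus2→City (+1); total 4.
No residual Plant→City path; max flow = 4.
Certifying cut of size 4: {Plant→Bus1, Plant→Bus2, Plant→Bus4, Plant→City}.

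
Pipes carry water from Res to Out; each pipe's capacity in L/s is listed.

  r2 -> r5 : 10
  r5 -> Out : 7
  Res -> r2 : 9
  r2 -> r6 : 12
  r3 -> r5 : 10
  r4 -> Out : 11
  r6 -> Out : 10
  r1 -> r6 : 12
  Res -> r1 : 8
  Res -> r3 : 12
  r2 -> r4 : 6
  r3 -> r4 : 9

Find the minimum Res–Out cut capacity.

28

Augment Res→r1→r6→Out: bottleneck 8, flow now 8.
Augment Res→r2→r4→Out: bottleneck 6, flow now 14.
Augment Res→r2→r5→Out: bottleneck 3, flow now 17.
Augment Res→r3→r4→Out: bottleneck 5, flow now 22.
Augment Res→r3→r5→Out: bottleneck 4, flow now 26.
Augment Res→r3→r4→r2→r6→Out: bottleneck 2, flow now 28. (uses reverse residual edge)
No augmenting path remains; maximum flow = 28.
By max-flow min-cut, the minimum cut capacity equals the max flow.
In the residual graph, reachable from Res: {Res, r1, r2, r3, r4, r5, r6}.
Min-cut edges: r4→Out (11), r5→Out (7), r6→Out (10); capacity 11 + 7 + 10 = 28.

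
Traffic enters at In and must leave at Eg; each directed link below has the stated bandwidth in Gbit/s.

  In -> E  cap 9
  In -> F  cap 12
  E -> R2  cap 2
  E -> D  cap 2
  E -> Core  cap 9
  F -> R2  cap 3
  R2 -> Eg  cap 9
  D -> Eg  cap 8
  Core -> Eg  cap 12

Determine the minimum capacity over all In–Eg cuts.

12

Augment In→E→R2→Eg: bottleneck 2, flow now 2.
Augment In→E→D→Eg: bottleneck 2, flow now 4.
Augment In→E→Core→Eg: bottleneck 5, flow now 9.
Augment In→F→R2→Eg: bottleneck 3, flow now 12.
No augmenting path remains; maximum flow = 12.
By max-flow min-cut, the minimum cut capacity equals the max flow.
In the residual graph, reachable from In: {In, F}.
Min-cut edges: In→E (9), F→R2 (3); capacity 9 + 3 = 12.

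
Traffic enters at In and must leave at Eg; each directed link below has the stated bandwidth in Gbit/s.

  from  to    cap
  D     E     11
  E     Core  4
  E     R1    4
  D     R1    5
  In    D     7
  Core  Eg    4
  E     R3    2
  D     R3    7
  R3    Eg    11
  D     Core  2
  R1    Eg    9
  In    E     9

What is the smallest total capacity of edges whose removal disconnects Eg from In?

Augment In→E→R3→Eg: bottleneck 2, flow now 2.
Augment In→E→R1→Eg: bottleneck 4, flow now 6.
Augment In→E→Core→Eg: bottleneck 3, flow now 9.
Augment In→D→R3→Eg: bottleneck 7, flow now 16.
No augmenting path remains; maximum flow = 16.
By max-flow min-cut, the minimum cut capacity equals the max flow.
In the residual graph, reachable from In: {In}.
Min-cut edges: In→E (9), In→D (7); capacity 9 + 7 = 16.

16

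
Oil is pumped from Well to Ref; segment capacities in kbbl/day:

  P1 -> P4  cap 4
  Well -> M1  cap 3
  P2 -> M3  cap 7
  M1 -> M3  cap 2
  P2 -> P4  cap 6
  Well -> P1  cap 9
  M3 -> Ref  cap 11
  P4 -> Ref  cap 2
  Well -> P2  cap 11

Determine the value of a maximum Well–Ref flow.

Augment Well→P1→P4→Ref: bottleneck 2, flow now 2.
Augment Well→M1→M3→Ref: bottleneck 2, flow now 4.
Augment Well→P2→M3→Ref: bottleneck 7, flow now 11.
No augmenting path remains; maximum flow = 11.
In the residual graph, reachable from Well: {Well, P1, M1, P2, P4}.
Min-cut edges: M1→M3 (2), P2→M3 (7), P4→Ref (2); capacity 2 + 7 + 2 = 11.
This cut is saturated, so no flow can exceed 11.

11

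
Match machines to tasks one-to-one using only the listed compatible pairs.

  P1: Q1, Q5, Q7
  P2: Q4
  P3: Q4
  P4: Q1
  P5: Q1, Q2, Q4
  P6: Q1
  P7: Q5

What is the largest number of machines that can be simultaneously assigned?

Unit-capacity flow: source→left, listed edges, right→sink; max matching = max flow.
Augmenting path P1→Q1 (+1); matched 1.
Augmenting path P2→Q4 (+1); matched 2.
Augmenting path P5→Q2 (+1); matched 3.
Augmenting path P7→Q5 (+1); matched 4.
Augmenting path P4→Q1→P1→Q7 (+1); matched 5.
No augmenting path remains; maximum matching = 5.
König certificate: {P1, P5, P7, Q1, Q4} is a vertex cover of size 5 (every listed pair touches it), so no matching can be larger.

5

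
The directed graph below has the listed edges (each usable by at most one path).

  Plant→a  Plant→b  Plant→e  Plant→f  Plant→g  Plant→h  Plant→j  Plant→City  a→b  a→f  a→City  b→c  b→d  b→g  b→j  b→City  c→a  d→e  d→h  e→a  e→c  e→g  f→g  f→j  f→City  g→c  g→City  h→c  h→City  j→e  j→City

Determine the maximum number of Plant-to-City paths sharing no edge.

Assign every edge capacity 1; by Menger, the answer equals the max flow.
Path Plant→City (+1); total 1.
Path Plant→a→City (+1); total 2.
Path Plant→b→City (+1); total 3.
Path Plant→f→City (+1); total 4.
Path Plant→g→City (+1); total 5.
Path Plant→h→City (+1); total 6.
Path Plant→j→City (+1); total 7.
No residual Plant→City path; max flow = 7.
Certifying cut of size 7: {Plant→City, a→City, b→City, f→City, g→City, h→City, j→City}.

7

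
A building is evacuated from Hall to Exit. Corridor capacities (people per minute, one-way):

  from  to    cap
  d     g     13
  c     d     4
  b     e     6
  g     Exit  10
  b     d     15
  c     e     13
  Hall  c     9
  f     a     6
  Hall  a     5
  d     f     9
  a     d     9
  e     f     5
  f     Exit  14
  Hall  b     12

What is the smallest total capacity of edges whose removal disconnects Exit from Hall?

Augment Hall→a→d→f→Exit: bottleneck 5, flow now 5.
Augment Hall→b→d→f→Exit: bottleneck 4, flow now 9.
Augment Hall→b→d→g→Exit: bottleneck 8, flow now 17.
Augment Hall→c→d→g→Exit: bottleneck 2, flow now 19.
Augment Hall→c→e→f→Exit: bottleneck 5, flow now 24.
No augmenting path remains; maximum flow = 24.
By max-flow min-cut, the minimum cut capacity equals the max flow.
In the residual graph, reachable from Hall: {Hall, a, b, c, d, e, g}.
Min-cut edges: d→f (9), e→f (5), g→Exit (10); capacity 9 + 5 + 10 = 24.

24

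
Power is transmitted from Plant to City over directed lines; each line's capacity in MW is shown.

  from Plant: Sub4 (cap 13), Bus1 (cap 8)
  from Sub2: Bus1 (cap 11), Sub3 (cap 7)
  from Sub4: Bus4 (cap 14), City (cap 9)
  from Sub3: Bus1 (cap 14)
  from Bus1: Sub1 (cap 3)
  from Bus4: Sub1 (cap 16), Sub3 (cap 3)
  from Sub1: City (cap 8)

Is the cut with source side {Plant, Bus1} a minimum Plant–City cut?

Yes — it is a minimum cut (capacity 16).

Given cut capacity: 13 + 3 = 16.
Augment Plant→Sub4→City: bottleneck 9, flow now 9.
Augment Plant→Bus1→Sub1→City: bottleneck 3, flow now 12.
Augment Plant→Sub4→Bus4→Sub1→City: bottleneck 4, flow now 16.
No augmenting path remains; maximum flow = 16.
Cut capacity 16 equals the max flow, so it is a minimum cut.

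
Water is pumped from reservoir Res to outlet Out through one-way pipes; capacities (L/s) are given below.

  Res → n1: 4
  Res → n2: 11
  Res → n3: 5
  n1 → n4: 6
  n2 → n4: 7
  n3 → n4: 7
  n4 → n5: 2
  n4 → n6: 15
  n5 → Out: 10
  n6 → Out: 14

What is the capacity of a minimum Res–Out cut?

16

Augment Res→n1→n4→n5→Out: bottleneck 2, flow now 2.
Augment Res→n1→n4→n6→Out: bottleneck 2, flow now 4.
Augment Res→n2→n4→n6→Out: bottleneck 7, flow now 11.
Augment Res→n3→n4→n6→Out: bottleneck 5, flow now 16.
No augmenting path remains; maximum flow = 16.
By max-flow min-cut, the minimum cut capacity equals the max flow.
In the residual graph, reachable from Res: {Res, n2}.
Min-cut edges: Res→n1 (4), Res→n3 (5), n2→n4 (7); capacity 4 + 5 + 7 = 16.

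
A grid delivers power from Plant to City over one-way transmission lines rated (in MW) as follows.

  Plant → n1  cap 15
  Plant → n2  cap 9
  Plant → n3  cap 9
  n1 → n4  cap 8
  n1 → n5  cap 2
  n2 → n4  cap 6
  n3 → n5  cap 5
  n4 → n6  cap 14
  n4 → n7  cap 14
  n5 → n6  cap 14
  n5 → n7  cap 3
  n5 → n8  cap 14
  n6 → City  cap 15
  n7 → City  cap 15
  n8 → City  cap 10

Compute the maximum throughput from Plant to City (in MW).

Augment Plant→n1→n4→n6→City: bottleneck 8, flow now 8.
Augment Plant→n1→n5→n6→City: bottleneck 2, flow now 10.
Augment Plant→n2→n4→n6→City: bottleneck 5, flow now 15.
Augment Plant→n2→n4→n7→City: bottleneck 1, flow now 16.
Augment Plant→n3→n5→n7→City: bottleneck 3, flow now 19.
Augment Plant→n3→n5→n8→City: bottleneck 2, flow now 21.
No augmenting path remains; maximum flow = 21.
In the residual graph, reachable from Plant: {Plant, n1, n2, n3}.
Min-cut edges: n1→n4 (8), n1→n5 (2), n2→n4 (6), n3→n5 (5); capacity 8 + 2 + 6 + 5 = 21.
This cut is saturated, so no flow can exceed 21.

21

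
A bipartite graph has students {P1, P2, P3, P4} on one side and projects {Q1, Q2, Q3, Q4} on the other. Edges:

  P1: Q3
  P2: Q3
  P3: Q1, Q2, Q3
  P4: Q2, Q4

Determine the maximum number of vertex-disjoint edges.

Unit-capacity flow: source→left, listed edges, right→sink; max matching = max flow.
Augmenting path P1→Q3 (+1); matched 1.
Augmenting path P3→Q1 (+1); matched 2.
Augmenting path P4→Q2 (+1); matched 3.
No augmenting path remains; maximum matching = 3.
König certificate: {P3, P4, Q3} is a vertex cover of size 3 (every listed pair touches it), so no matching can be larger.

3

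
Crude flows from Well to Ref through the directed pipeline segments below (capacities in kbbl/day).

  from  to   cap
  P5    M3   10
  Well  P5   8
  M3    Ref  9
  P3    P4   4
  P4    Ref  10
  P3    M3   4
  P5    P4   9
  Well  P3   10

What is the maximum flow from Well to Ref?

16

Augment Well→P5→P4→Ref: bottleneck 8, flow now 8.
Augment Well→P3→P4→Ref: bottleneck 2, flow now 10.
Augment Well→P3→M3→Ref: bottleneck 4, flow now 14.
Augment Well→P3→P4→P5→M3→Ref: bottleneck 2, flow now 16. (uses reverse residual edge)
No augmenting path remains; maximum flow = 16.
In the residual graph, reachable from Well: {Well, P3}.
Min-cut edges: Well→P5 (8), P3→P4 (4), P3→M3 (4); capacity 8 + 4 + 4 = 16.
This cut is saturated, so no flow can exceed 16.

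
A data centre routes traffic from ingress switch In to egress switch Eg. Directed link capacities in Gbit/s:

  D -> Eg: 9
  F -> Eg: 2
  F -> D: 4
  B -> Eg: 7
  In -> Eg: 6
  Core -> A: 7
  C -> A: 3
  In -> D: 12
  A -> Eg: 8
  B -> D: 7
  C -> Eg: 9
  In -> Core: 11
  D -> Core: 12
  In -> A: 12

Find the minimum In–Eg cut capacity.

23

Augment In→Eg: bottleneck 6, flow now 6.
Augment In→D→Eg: bottleneck 9, flow now 15.
Augment In→A→Eg: bottleneck 8, flow now 23.
No augmenting path remains; maximum flow = 23.
By max-flow min-cut, the minimum cut capacity equals the max flow.
In the residual graph, reachable from In: {In, D, Core, A}.
Min-cut edges: In→Eg (6), D→Eg (9), A→Eg (8); capacity 6 + 9 + 8 = 23.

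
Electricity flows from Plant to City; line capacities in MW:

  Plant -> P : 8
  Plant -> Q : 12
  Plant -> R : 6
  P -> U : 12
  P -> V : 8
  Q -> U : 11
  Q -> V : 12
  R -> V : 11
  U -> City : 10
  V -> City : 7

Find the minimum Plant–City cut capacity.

Augment Plant→P→U→City: bottleneck 8, flow now 8.
Augment Plant→Q→U→City: bottleneck 2, flow now 10.
Augment Plant→Q→V→City: bottleneck 7, flow now 17.
No augmenting path remains; maximum flow = 17.
By max-flow min-cut, the minimum cut capacity equals the max flow.
In the residual graph, reachable from Plant: {Plant, P, Q, R, U, V}.
Min-cut edges: U→City (10), V→City (7); capacity 10 + 7 = 17.

17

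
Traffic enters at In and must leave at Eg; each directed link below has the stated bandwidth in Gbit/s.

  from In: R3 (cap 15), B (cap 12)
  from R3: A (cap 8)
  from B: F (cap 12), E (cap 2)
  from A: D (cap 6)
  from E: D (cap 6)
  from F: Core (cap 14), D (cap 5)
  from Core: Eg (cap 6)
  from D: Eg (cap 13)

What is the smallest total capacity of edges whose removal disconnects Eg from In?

18

Augment In→R3→A→D→Eg: bottleneck 6, flow now 6.
Augment In→B→E→D→Eg: bottleneck 2, flow now 8.
Augment In→B→F→Core→Eg: bottleneck 6, flow now 14.
Augment In→B→F→D→Eg: bottleneck 4, flow now 18.
No augmenting path remains; maximum flow = 18.
By max-flow min-cut, the minimum cut capacity equals the max flow.
In the residual graph, reachable from In: {In, R3, A}.
Min-cut edges: In→B (12), A→D (6); capacity 12 + 6 = 18.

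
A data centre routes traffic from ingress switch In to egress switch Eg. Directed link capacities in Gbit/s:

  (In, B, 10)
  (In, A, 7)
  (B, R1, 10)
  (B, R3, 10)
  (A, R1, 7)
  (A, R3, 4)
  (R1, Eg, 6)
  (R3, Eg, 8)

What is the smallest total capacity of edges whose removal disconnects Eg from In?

Augment In→B→R1→Eg: bottleneck 6, flow now 6.
Augment In→B→R3→Eg: bottleneck 4, flow now 10.
Augment In→A→R3→Eg: bottleneck 4, flow now 14.
No augmenting path remains; maximum flow = 14.
By max-flow min-cut, the minimum cut capacity equals the max flow.
In the residual graph, reachable from In: {In, B, A, R1, R3}.
Min-cut edges: R1→Eg (6), R3→Eg (8); capacity 6 + 8 = 14.

14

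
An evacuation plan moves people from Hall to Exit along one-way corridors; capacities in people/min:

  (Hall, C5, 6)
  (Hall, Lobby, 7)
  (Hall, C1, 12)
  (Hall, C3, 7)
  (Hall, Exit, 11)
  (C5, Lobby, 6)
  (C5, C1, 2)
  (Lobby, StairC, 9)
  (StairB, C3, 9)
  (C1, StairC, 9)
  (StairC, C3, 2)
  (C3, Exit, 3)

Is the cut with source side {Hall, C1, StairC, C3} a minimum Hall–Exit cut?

Given cut capacity: 6 + 7 + 11 + 3 = 27.
Augment Hall→Exit: bottleneck 11, flow now 11.
Augment Hall→C3→Exit: bottleneck 3, flow now 14.
No augmenting path remains; maximum flow = 14.
In the residual graph, reachable from Hall: {Hall, C5, Lobby, C1, StairC, C3}.
Min-cut edges: Hall→Exit (11), C3→Exit (3); capacity 11 + 3 = 14.
Cut capacity 27 exceeds the max flow 14, so it is not minimum.

No — its capacity is 27, but the minimum cut has capacity 14.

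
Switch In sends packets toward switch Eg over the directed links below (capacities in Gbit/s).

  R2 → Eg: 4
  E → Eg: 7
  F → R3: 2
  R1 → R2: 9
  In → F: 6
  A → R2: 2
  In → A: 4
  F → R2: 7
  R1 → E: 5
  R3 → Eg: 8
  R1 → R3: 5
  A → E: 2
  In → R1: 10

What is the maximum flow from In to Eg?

18

Augment In→A→E→Eg: bottleneck 2, flow now 2.
Augment In→A→R2→Eg: bottleneck 2, flow now 4.
Augment In→F→R3→Eg: bottleneck 2, flow now 6.
Augment In→F→R2→Eg: bottleneck 2, flow now 8.
Augment In→R1→R3→Eg: bottleneck 5, flow now 13.
Augment In→R1→E→Eg: bottleneck 5, flow now 18.
No augmenting path remains; maximum flow = 18.
In the residual graph, reachable from In: {In, A, F, R2}.
Min-cut edges: In→R1 (10), A→E (2), F→R3 (2), R2→Eg (4); capacity 10 + 2 + 2 + 4 = 18.
This cut is saturated, so no flow can exceed 18.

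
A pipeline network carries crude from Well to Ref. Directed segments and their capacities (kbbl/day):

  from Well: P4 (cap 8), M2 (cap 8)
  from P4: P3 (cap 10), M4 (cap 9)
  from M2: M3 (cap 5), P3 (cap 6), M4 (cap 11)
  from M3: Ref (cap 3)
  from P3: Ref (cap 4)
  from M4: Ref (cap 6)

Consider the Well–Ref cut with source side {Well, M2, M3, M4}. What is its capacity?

23

Edges leaving {Well, M2, M3, M4}: Well→P4 (8), M2→P3 (6), M3→Ref (3), M4→Ref (6).
Cut capacity = 8 + 6 + 3 + 6 = 23.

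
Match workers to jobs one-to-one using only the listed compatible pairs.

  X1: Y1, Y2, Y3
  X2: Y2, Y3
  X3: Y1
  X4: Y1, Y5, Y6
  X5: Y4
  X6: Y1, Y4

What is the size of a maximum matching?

Unit-capacity flow: source→left, listed edges, right→sink; max matching = max flow.
Augmenting path X1→Y1 (+1); matched 1.
Augmenting path X2→Y2 (+1); matched 2.
Augmenting path X4→Y5 (+1); matched 3.
Augmenting path X5→Y4 (+1); matched 4.
Augmenting path X3→Y1→X1→Y3 (+1); matched 5.
No augmenting path remains; maximum matching = 5.
König certificate: {X1, X2, X4, Y1, Y4} is a vertex cover of size 5 (every listed pair touches it), so no matching can be larger.

5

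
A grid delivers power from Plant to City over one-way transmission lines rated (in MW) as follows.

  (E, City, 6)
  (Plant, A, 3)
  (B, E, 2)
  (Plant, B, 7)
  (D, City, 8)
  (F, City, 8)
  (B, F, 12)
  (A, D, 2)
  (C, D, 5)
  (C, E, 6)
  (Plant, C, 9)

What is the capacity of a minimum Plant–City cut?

Augment Plant→A→D→City: bottleneck 2, flow now 2.
Augment Plant→B→E→City: bottleneck 2, flow now 4.
Augment Plant→B→F→City: bottleneck 5, flow now 9.
Augment Plant→C→D→City: bottleneck 5, flow now 14.
Augment Plant→C→E→City: bottleneck 4, flow now 18.
No augmenting path remains; maximum flow = 18.
By max-flow min-cut, the minimum cut capacity equals the max flow.
In the residual graph, reachable from Plant: {Plant, A}.
Min-cut edges: Plant→B (7), Plant→C (9), A→D (2); capacity 7 + 9 + 2 = 18.

18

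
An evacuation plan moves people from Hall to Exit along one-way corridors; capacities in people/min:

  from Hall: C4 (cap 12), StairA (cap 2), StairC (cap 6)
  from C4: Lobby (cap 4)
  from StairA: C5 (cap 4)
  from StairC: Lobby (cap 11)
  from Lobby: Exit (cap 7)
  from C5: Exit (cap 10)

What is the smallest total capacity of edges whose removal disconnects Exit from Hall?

9

Augment Hall→C4→Lobby→Exit: bottleneck 4, flow now 4.
Augment Hall→StairA→C5→Exit: bottleneck 2, flow now 6.
Augment Hall→StairC→Lobby→Exit: bottleneck 3, flow now 9.
No augmenting path remains; maximum flow = 9.
By max-flow min-cut, the minimum cut capacity equals the max flow.
In the residual graph, reachable from Hall: {Hall, C4, StairC, Lobby}.
Min-cut edges: Hall→StairA (2), Lobby→Exit (7); capacity 2 + 7 = 9.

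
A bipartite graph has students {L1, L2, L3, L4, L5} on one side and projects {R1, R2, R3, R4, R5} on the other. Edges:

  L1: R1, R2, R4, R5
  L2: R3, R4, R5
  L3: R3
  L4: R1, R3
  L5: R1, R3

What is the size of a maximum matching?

Unit-capacity flow: source→left, listed edges, right→sink; max matching = max flow.
Augmenting path L1→R1 (+1); matched 1.
Augmenting path L2→R3 (+1); matched 2.
Augmenting path L3→R3→L2→R4 (+1); matched 3.
Augmenting path L4→R1→L1→R2 (+1); matched 4.
No augmenting path remains; maximum matching = 4.
König certificate: {L1, L2, R1, R3} is a vertex cover of size 4 (every listed pair touches it), so no matching can be larger.

4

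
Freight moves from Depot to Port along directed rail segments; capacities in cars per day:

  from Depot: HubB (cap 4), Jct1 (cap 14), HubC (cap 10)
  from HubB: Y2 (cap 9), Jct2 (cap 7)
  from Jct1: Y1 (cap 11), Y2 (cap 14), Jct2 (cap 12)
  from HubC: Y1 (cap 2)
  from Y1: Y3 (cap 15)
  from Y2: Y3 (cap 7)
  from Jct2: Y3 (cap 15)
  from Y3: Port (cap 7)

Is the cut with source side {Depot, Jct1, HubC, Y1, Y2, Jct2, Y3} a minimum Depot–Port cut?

No — its capacity is 11, but the minimum cut has capacity 7.

Given cut capacity: 4 + 7 = 11.
Augment Depot→HubB→Y2→Y3→Port: bottleneck 4, flow now 4.
Augment Depot→Jct1→Y1→Y3→Port: bottleneck 3, flow now 7.
No augmenting path remains; maximum flow = 7.
In the residual graph, reachable from Depot: {Depot, HubB, Jct1, HubC, Y1, Y2, Jct2, Y3}.
Min-cut edges: Y3→Port (7); capacity 7 = 7.
Cut capacity 11 exceeds the max flow 7, so it is not minimum.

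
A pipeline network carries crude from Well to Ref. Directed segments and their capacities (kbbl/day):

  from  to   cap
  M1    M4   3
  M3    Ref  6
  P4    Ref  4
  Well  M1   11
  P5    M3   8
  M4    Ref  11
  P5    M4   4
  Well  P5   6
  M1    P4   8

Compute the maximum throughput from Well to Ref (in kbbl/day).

Augment Well→M1→M4→Ref: bottleneck 3, flow now 3.
Augment Well→M1→P4→Ref: bottleneck 4, flow now 7.
Augment Well→P5→M3→Ref: bottleneck 6, flow now 13.
No augmenting path remains; maximum flow = 13.
In the residual graph, reachable from Well: {Well, M1, P4}.
Min-cut edges: Well→P5 (6), M1→M4 (3), P4→Ref (4); capacity 6 + 3 + 4 = 13.
This cut is saturated, so no flow can exceed 13.

13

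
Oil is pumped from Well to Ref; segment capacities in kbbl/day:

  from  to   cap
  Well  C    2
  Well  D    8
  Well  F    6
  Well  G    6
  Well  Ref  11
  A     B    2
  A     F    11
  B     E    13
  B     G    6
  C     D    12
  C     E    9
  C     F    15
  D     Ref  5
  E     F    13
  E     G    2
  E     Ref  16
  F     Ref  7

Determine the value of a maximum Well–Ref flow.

Augment Well→Ref: bottleneck 11, flow now 11.
Augment Well→D→Ref: bottleneck 5, flow now 16.
Augment Well→F→Ref: bottleneck 6, flow now 22.
Augment Well→C→E→Ref: bottleneck 2, flow now 24.
No augmenting path remains; maximum flow = 24.
In the residual graph, reachable from Well: {Well, D, G}.
Min-cut edges: Well→C (2), Well→F (6), Well→Ref (11), D→Ref (5); capacity 2 + 6 + 11 + 5 = 24.
This cut is saturated, so no flow can exceed 24.

24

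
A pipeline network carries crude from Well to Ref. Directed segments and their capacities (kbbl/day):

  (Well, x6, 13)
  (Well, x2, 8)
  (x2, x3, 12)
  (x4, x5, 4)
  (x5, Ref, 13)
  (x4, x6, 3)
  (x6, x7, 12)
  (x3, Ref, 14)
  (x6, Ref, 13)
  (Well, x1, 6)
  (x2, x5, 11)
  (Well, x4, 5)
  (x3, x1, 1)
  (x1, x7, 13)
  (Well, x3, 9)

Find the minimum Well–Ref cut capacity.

34

Augment Well→x3→Ref: bottleneck 9, flow now 9.
Augment Well→x6→Ref: bottleneck 13, flow now 22.
Augment Well→x2→x3→Ref: bottleneck 5, flow now 27.
Augment Well→x2→x5→Ref: bottleneck 3, flow now 30.
Augment Well→x4→x5→Ref: bottleneck 4, flow now 34.
No augmenting path remains; maximum flow = 34.
By max-flow min-cut, the minimum cut capacity equals the max flow.
In the residual graph, reachable from Well: {Well, x1, x4, x6, x7}.
Min-cut edges: Well→x2 (8), Well→x3 (9), x4→x5 (4), x6→Ref (13); capacity 8 + 9 + 4 + 13 = 34.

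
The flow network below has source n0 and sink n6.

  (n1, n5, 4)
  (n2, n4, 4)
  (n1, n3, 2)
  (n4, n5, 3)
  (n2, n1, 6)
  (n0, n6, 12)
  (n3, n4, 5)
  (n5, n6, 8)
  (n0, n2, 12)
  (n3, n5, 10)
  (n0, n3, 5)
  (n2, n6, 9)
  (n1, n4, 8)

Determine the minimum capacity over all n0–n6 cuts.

Augment n0→n6: bottleneck 12, flow now 12.
Augment n0→n2→n6: bottleneck 9, flow now 21.
Augment n0→n3→n5→n6: bottleneck 5, flow now 26.
Augment n0→n2→n1→n5→n6: bottleneck 3, flow now 29.
No augmenting path remains; maximum flow = 29.
By max-flow min-cut, the minimum cut capacity equals the max flow.
In the residual graph, reachable from n0: {n0}.
Min-cut edges: n0→n2 (12), n0→n3 (5), n0→n6 (12); capacity 12 + 5 + 12 = 29.

29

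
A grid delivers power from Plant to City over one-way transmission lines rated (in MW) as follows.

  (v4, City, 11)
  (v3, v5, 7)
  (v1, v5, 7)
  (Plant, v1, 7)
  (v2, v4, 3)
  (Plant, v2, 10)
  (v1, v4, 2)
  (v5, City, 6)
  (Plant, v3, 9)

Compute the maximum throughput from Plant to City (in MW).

Augment Plant→v1→v4→City: bottleneck 2, flow now 2.
Augment Plant→v1→v5→City: bottleneck 5, flow now 7.
Augment Plant→v2→v4→City: bottleneck 3, flow now 10.
Augment Plant→v3→v5→City: bottleneck 1, flow now 11.
No augmenting path remains; maximum flow = 11.
In the residual graph, reachable from Plant: {Plant, v1, v2, v3, v5}.
Min-cut edges: v1→v4 (2), v2→v4 (3), v5→City (6); capacity 2 + 3 + 6 = 11.
This cut is saturated, so no flow can exceed 11.

11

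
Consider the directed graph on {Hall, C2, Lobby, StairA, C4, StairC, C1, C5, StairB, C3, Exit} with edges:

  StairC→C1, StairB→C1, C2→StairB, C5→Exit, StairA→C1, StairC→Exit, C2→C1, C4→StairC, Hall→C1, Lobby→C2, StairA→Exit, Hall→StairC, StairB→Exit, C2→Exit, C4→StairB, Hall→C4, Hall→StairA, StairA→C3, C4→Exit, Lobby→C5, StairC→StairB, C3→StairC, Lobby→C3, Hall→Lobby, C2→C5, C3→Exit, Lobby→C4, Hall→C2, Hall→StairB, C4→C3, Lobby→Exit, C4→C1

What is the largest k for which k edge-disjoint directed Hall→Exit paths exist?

Assign every edge capacity 1; by Menger, the answer equals the max flow.
Path Hall→C2→Exit (+1); total 1.
Path Hall→Lobby→Exit (+1); total 2.
Path Hall→StairA→Exit (+1); total 3.
Path Hall→C4→Exit (+1); total 4.
Path Hall→StairC→Exit (+1); total 5.
Path Hall→StairB→Exit (+1); total 6.
No residual Hall→Exit path; max flow = 6.
Certifying cut of size 6: {Hall→C2, Hall→C4, Hall→Lobby, Hall→StairA, Hall→StairB, Hall→StairC}.

6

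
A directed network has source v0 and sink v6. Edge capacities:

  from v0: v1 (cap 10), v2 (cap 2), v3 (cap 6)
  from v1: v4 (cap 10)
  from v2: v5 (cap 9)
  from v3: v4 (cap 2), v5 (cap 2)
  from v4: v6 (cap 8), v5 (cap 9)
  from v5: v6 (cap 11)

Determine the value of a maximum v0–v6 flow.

Augment v0→v1→v4→v6: bottleneck 8, flow now 8.
Augment v0→v2→v5→v6: bottleneck 2, flow now 10.
Augment v0→v3→v5→v6: bottleneck 2, flow now 12.
Augment v0→v1→v4→v5→v6: bottleneck 2, flow now 14.
Augment v0→v3→v4→v5→v6: bottleneck 2, flow now 16.
No augmenting path remains; maximum flow = 16.
In the residual graph, reachable from v0: {v0, v3}.
Min-cut edges: v0→v1 (10), v0→v2 (2), v3→v4 (2), v3→v5 (2); capacity 10 + 2 + 2 + 2 = 16.
This cut is saturated, so no flow can exceed 16.

16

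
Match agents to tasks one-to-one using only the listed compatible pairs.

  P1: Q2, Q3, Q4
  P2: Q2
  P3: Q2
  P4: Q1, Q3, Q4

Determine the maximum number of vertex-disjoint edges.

Unit-capacity flow: source→left, listed edges, right→sink; max matching = max flow.
Augmenting path P1→Q2 (+1); matched 1.
Augmenting path P4→Q1 (+1); matched 2.
Augmenting path P2→Q2→P1→Q3 (+1); matched 3.
No augmenting path remains; maximum matching = 3.
König certificate: {P1, P4, Q2} is a vertex cover of size 3 (every listed pair touches it), so no matching can be larger.

3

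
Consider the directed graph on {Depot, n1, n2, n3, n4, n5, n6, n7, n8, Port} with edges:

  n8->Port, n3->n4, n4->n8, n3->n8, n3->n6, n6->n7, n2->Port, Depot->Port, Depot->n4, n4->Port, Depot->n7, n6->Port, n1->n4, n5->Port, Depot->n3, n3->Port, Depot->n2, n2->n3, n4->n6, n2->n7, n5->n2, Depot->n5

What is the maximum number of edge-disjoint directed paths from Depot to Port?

Assign every edge capacity 1; by Menger, the answer equals the max flow.
Path Depot→Port (+1); total 1.
Path Depot→n2→Port (+1); total 2.
Path Depot→n3→Port (+1); total 3.
Path Depot→n4→Port (+1); total 4.
Path Depot→n5→Port (+1); total 5.
No residual Depot→Port path; max flow = 5.
Certifying cut of size 5: {Depot→Port, Depot→n2, Depot→n3, Depot→n4, Depot→n5}.

5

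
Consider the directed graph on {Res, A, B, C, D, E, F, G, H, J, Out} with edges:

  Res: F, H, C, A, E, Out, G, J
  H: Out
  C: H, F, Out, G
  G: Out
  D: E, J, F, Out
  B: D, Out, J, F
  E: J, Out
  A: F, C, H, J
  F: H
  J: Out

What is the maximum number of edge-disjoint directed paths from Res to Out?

Assign every edge capacity 1; by Menger, the answer equals the max flow.
Path Res→Out (+1); total 1.
Path Res→C→Out (+1); total 2.
Path Res→E→Out (+1); total 3.
Path Res→G→Out (+1); total 4.
Path Res→H→Out (+1); total 5.
Path Res→J→Out (+1); total 6.
No residual Res→Out path; max flow = 6.
Certifying cut of size 6: {C→Out, G→Out, H→Out, J→Out, Res→E, Res→Out}.

6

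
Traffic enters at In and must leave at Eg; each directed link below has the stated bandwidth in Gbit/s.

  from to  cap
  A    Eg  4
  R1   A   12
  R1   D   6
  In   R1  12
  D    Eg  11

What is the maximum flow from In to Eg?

10

Augment In→R1→D→Eg: bottleneck 6, flow now 6.
Augment In→R1→A→Eg: bottleneck 4, flow now 10.
No augmenting path remains; maximum flow = 10.
In the residual graph, reachable from In: {In, R1, A}.
Min-cut edges: R1→D (6), A→Eg (4); capacity 6 + 4 = 10.
This cut is saturated, so no flow can exceed 10.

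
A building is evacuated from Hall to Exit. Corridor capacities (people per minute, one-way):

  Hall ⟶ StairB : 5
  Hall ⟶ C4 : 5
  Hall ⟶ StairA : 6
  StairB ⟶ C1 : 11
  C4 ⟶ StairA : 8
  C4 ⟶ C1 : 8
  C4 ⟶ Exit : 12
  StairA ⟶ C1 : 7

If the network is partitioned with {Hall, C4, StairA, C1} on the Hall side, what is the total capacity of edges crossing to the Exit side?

Edges leaving {Hall, C4, StairA, C1}: Hall→StairB (5), C4→Exit (12).
Cut capacity = 5 + 12 = 17.

17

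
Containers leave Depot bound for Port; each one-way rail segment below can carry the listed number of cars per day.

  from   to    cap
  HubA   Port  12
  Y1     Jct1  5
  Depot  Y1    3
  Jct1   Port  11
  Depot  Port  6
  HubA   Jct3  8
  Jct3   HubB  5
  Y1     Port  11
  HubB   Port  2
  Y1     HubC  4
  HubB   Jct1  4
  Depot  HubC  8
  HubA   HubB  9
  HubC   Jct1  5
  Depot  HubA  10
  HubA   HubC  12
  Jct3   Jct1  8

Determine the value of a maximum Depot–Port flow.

24

Augment Depot→Port: bottleneck 6, flow now 6.
Augment Depot→HubA→Port: bottleneck 10, flow now 16.
Augment Depot→Y1→Port: bottleneck 3, flow now 19.
Augment Depot→HubC→Jct1→Port: bottleneck 5, flow now 24.
No augmenting path remains; maximum flow = 24.
In the residual graph, reachable from Depot: {Depot, HubC}.
Min-cut edges: Depot→HubA (10), Depot→Y1 (3), Depot→Port (6), HubC→Jct1 (5); capacity 10 + 3 + 6 + 5 = 24.
This cut is saturated, so no flow can exceed 24.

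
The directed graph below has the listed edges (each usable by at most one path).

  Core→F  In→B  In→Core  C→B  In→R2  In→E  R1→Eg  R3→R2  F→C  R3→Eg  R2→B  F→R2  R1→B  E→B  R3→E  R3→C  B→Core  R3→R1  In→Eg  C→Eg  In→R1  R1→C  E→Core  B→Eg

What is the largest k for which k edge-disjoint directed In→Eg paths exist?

4

Assign every edge capacity 1; by Menger, the answer equals the max flow.
Path In→Eg (+1); total 1.
Path In→R1→Eg (+1); total 2.
Path In→B→Eg (+1); total 3.
Path In→Core→F→C→Eg (+1); total 4.
No residual In→Eg path; max flow = 4.
Certifying cut of size 4: {B→Eg, Core→F, In→Eg, In→R1}.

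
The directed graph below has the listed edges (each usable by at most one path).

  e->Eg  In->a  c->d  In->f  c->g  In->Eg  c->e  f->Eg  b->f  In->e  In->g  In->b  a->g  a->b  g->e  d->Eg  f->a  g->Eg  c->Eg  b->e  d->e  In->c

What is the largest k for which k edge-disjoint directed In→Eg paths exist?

Assign every edge capacity 1; by Menger, the answer equals the max flow.
Path In→Eg (+1); total 1.
Path In→c→Eg (+1); total 2.
Path In→e→Eg (+1); total 3.
Path In→f→Eg (+1); total 4.
Path In→g→Eg (+1); total 5.
No residual In→Eg path; max flow = 5.
Certifying cut of size 5: {In→Eg, In→c, e→Eg, f→Eg, g→Eg}.

5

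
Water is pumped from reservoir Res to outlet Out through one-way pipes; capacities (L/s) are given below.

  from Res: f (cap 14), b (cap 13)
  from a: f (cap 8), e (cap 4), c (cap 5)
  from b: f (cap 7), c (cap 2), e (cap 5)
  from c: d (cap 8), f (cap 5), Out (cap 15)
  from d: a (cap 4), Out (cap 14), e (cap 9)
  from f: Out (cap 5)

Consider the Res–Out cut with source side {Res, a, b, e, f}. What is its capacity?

12

Edges leaving {Res, a, b, e, f}: a→c (5), b→c (2), f→Out (5).
Cut capacity = 5 + 2 + 5 = 12.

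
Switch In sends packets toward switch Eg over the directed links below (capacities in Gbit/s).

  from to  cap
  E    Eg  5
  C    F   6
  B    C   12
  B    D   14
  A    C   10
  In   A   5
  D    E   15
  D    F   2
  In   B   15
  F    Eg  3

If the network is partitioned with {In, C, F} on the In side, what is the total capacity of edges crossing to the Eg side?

Edges leaving {In, C, F}: In→A (5), In→B (15), F→Eg (3).
Cut capacity = 5 + 15 + 3 = 23.

23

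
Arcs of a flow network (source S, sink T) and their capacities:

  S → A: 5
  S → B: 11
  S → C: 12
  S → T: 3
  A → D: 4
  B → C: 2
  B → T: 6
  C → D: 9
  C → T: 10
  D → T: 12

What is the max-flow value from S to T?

Augment S→T: bottleneck 3, flow now 3.
Augment S→B→T: bottleneck 6, flow now 9.
Augment S→C→T: bottleneck 10, flow now 19.
Augment S→A→D→T: bottleneck 4, flow now 23.
Augment S→C→D→T: bottleneck 2, flow now 25.
Augment S→B→C→D→T: bottleneck 2, flow now 27.
No augmenting path remains; maximum flow = 27.
In the residual graph, reachable from S: {S, A, B}.
Min-cut edges: S→C (12), S→T (3), A→D (4), B→C (2), B→T (6); capacity 12 + 3 + 4 + 2 + 6 = 27.
This cut is saturated, so no flow can exceed 27.

27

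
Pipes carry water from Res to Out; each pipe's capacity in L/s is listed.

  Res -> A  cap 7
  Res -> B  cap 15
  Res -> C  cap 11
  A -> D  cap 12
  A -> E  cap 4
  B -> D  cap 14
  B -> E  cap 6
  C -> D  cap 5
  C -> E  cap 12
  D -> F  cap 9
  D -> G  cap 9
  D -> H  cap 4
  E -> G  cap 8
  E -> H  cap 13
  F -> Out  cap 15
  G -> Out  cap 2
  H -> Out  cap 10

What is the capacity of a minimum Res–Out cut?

21

Augment Res→A→D→F→Out: bottleneck 7, flow now 7.
Augment Res→B→D→F→Out: bottleneck 2, flow now 9.
Augment Res→B→D→G→Out: bottleneck 2, flow now 11.
Augment Res→B→D→H→Out: bottleneck 4, flow now 15.
Augment Res→B→E→H→Out: bottleneck 6, flow now 21.
No augmenting path remains; maximum flow = 21.
By max-flow min-cut, the minimum cut capacity equals the max flow.
In the residual graph, reachable from Res: {Res, A, B, C, D, E, G, H}.
Min-cut edges: D→F (9), G→Out (2), H→Out (10); capacity 9 + 2 + 10 = 21.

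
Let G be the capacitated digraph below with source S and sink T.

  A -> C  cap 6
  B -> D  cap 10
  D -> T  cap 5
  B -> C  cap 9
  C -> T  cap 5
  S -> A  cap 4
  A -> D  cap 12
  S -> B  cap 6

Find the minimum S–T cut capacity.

10

Augment S→A→C→T: bottleneck 4, flow now 4.
Augment S→B→C→T: bottleneck 1, flow now 5.
Augment S→B→D→T: bottleneck 5, flow now 10.
No augmenting path remains; maximum flow = 10.
By max-flow min-cut, the minimum cut capacity equals the max flow.
In the residual graph, reachable from S: {S}.
Min-cut edges: S→A (4), S→B (6); capacity 4 + 6 = 10.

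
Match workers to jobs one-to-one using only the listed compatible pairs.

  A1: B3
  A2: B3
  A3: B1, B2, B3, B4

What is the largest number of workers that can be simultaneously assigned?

Unit-capacity flow: source→left, listed edges, right→sink; max matching = max flow.
Augmenting path A1→B3 (+1); matched 1.
Augmenting path A3→B1 (+1); matched 2.
No augmenting path remains; maximum matching = 2.
König certificate: {A3, B3} is a vertex cover of size 2 (every listed pair touches it), so no matching can be larger.

2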